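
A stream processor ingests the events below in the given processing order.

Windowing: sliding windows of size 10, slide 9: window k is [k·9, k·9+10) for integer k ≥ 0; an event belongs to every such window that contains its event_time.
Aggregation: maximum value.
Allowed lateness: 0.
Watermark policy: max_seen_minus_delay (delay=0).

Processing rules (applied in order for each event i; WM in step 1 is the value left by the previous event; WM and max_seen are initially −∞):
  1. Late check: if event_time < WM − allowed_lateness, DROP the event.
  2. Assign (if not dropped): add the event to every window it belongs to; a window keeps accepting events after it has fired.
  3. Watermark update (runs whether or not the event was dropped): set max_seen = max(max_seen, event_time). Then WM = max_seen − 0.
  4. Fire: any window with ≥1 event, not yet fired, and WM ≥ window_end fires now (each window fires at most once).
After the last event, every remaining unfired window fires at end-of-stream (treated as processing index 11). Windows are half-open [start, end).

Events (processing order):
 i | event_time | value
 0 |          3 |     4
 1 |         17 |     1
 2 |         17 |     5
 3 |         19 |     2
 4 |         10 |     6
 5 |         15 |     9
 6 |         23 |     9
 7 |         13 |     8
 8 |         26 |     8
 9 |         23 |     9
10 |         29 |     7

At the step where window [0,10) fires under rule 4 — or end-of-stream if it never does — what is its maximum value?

4

i=0 t=3 v=4: → [0,10); WM=3
i=1 t=17 v=1: → [9,19); WM=17; [0,10) fires=4
i=2 t=17 v=5: → [9,19); WM=17
i=3 t=19 v=2: → [18,28); WM=19; [9,19) fires=5
i=4 t=10 v=6: DROP (t<19-0); WM=19
i=5 t=15 v=9: DROP (t<19-0); WM=19
i=6 t=23 v=9: → [18,28); WM=23
i=7 t=13 v=8: DROP (t<23-0); WM=23
i=8 t=26 v=8: → [18,28); WM=26
i=9 t=23 v=9: DROP (t<26-0); WM=26
i=10 t=29 v=7: → [27,37); WM=29; [18,28) fires=9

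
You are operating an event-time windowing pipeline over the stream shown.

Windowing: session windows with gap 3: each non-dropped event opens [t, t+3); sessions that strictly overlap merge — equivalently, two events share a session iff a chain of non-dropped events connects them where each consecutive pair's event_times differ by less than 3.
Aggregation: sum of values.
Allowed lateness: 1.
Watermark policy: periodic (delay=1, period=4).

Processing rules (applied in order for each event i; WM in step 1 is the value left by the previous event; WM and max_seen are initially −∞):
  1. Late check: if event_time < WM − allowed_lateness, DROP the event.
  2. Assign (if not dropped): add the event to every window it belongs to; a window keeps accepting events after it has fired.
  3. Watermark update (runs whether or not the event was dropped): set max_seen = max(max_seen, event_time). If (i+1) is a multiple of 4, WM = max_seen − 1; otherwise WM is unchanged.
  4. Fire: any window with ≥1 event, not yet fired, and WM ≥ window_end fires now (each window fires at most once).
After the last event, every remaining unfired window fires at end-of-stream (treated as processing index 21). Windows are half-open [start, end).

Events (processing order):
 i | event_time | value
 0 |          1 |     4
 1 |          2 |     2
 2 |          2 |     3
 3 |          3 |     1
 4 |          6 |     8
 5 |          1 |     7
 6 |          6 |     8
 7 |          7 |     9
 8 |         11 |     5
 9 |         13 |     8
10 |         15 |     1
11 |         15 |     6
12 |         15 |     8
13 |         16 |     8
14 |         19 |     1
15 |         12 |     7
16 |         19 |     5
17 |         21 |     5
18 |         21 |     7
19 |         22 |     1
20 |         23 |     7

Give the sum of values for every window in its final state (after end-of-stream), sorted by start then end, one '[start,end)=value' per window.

[1,6)=17 [6,10)=25 [11,19)=36 [19,26)=26

i=0 t=1 v=4: → [1,4); WM=−∞
i=1 t=2 v=2: → [1,5); WM=−∞
i=2 t=2 v=3: → [1,5); WM=−∞
i=3 t=3 v=1: → [1,6); WM=2
i=4 t=6 v=8: → [6,9); WM=2
i=5 t=1 v=7: → [1,6); WM=2
i=6 t=6 v=8: → [6,9); WM=2
i=7 t=7 v=9: → [6,10); WM=6
i=8 t=11 v=5: → [11,14); WM=6
i=9 t=13 v=8: → [11,16); WM=6
i=10 t=15 v=1: → [11,18); WM=6
i=11 t=15 v=6: → [11,18); WM=14
i=12 t=15 v=8: → [11,18); WM=14
i=13 t=16 v=8: → [11,19); WM=14
i=14 t=19 v=1: → [19,22); WM=14
i=15 t=12 v=7: DROP (t<14-1); WM=18
i=16 t=19 v=5: → [19,22); WM=18
i=17 t=21 v=5: → [19,24); WM=18
i=18 t=21 v=7: → [19,24); WM=18
i=19 t=22 v=1: → [19,25); WM=21
i=20 t=23 v=7: → [19,26); WM=21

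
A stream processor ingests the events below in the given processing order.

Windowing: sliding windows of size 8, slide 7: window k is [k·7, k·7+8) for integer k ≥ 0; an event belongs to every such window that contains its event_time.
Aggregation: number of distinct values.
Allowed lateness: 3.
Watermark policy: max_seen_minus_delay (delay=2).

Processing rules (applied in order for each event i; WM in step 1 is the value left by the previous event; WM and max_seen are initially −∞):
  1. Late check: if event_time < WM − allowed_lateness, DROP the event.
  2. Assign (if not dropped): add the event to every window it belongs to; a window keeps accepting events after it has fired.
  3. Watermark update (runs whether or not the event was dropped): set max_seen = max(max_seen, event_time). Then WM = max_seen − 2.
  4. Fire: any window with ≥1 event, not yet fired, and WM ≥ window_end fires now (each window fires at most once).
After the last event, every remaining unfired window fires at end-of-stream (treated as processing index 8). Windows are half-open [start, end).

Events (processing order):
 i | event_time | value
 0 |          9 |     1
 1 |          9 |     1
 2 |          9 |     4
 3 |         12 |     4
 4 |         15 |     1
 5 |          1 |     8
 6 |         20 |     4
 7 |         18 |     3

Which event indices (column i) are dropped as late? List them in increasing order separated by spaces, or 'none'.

5

i=0 t=9 v=1: → [7,15); WM=7
i=1 t=9 v=1: → [7,15); WM=7
i=2 t=9 v=4: → [7,15); WM=7
i=3 t=12 v=4: → [7,15); WM=10
i=4 t=15 v=1: → [14,22); WM=13
i=5 t=1 v=8: DROP (t<13-3); WM=13
i=6 t=20 v=4: → [14,22); WM=18; [7,15) fires=2
i=7 t=18 v=3: → [14,22); WM=18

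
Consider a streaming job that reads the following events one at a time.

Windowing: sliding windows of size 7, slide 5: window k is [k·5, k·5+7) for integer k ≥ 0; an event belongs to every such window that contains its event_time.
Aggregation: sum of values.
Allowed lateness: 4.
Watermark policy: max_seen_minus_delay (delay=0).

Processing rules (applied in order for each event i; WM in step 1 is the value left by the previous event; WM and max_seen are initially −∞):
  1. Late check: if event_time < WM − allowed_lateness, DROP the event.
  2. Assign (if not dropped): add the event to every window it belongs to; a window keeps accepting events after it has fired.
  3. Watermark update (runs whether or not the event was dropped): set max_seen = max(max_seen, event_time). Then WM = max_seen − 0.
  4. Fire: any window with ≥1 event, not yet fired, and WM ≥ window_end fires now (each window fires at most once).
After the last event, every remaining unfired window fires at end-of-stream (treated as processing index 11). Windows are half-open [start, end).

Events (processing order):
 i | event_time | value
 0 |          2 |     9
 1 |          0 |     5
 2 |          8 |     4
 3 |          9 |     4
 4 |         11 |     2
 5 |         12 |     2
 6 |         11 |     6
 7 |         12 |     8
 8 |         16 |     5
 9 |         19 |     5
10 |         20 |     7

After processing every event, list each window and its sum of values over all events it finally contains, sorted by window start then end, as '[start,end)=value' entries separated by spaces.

[0,7)=14 [5,12)=16 [10,17)=23 [15,22)=17 [20,27)=7

i=0 t=2 v=9: → [0,7); WM=2
i=1 t=0 v=5: → [0,7); WM=2
i=2 t=8 v=4: → [5,12); WM=8; [0,7) fires=14
i=3 t=9 v=4: → [5,12); WM=9
i=4 t=11 v=2: → [10,17),[5,12); WM=11
i=5 t=12 v=2: → [10,17); WM=12; [5,12) fires=10
i=6 t=11 v=6: → [10,17),[5,12); WM=12
i=7 t=12 v=8: → [10,17); WM=12
i=8 t=16 v=5: → [15,22),[10,17); WM=16
i=9 t=19 v=5: → [15,22); WM=19; [10,17) fires=23
i=10 t=20 v=7: → [20,27),[15,22); WM=20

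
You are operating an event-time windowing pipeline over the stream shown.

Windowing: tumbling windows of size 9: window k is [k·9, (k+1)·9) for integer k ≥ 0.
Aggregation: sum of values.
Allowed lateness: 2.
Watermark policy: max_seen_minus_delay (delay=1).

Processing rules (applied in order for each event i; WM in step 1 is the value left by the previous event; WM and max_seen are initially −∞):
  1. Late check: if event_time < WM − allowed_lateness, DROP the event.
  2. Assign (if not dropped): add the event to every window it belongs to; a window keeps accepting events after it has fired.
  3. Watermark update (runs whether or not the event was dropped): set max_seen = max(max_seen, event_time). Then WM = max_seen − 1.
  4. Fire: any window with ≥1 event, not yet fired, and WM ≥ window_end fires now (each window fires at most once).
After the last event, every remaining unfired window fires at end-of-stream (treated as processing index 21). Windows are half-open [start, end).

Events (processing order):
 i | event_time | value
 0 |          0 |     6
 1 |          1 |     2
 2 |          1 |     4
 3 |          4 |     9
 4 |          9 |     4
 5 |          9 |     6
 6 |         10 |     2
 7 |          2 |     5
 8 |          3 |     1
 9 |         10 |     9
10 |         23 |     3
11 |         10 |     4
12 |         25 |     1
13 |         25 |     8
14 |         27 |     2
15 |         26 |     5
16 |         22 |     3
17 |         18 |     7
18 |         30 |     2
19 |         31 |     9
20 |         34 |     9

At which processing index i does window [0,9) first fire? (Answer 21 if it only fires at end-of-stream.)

6

i=0 t=0 v=6: → [0,9); WM=-1
i=1 t=1 v=2: → [0,9); WM=0
i=2 t=1 v=4: → [0,9); WM=0
i=3 t=4 v=9: → [0,9); WM=3
i=4 t=9 v=4: → [9,18); WM=8
i=5 t=9 v=6: → [9,18); WM=8
i=6 t=10 v=2: → [9,18); WM=9; [0,9) fires=21
i=7 t=2 v=5: DROP (t<9-2); WM=9
i=8 t=3 v=1: DROP (t<9-2); WM=9
i=9 t=10 v=9: → [9,18); WM=9
i=10 t=23 v=3: → [18,27); WM=22; [9,18) fires=21
i=11 t=10 v=4: DROP (t<22-2); WM=22
i=12 t=25 v=1: → [18,27); WM=24
i=13 t=25 v=8: → [18,27); WM=24
i=14 t=27 v=2: → [27,36); WM=26
i=15 t=26 v=5: → [18,27); WM=26
i=16 t=22 v=3: DROP (t<26-2); WM=26
i=17 t=18 v=7: DROP (t<26-2); WM=26
i=18 t=30 v=2: → [27,36); WM=29; [18,27) fires=17
i=19 t=31 v=9: → [27,36); WM=30
i=20 t=34 v=9: → [27,36); WM=33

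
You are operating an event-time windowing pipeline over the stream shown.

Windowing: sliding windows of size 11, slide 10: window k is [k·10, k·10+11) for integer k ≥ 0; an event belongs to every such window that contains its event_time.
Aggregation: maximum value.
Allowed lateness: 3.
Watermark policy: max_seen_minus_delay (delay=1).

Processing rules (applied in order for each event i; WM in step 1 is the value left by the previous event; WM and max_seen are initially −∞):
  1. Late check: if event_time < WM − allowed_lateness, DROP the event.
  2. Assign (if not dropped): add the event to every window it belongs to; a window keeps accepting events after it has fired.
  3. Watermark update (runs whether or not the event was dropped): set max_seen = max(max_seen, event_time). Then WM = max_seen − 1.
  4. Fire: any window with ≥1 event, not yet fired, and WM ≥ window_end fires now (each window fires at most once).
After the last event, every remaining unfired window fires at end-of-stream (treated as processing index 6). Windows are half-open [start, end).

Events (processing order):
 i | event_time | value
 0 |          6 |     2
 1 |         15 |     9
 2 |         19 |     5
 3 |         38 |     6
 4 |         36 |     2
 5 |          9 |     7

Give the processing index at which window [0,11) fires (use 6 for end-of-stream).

i=0 t=6 v=2: → [0,11); WM=5
i=1 t=15 v=9: → [10,21); WM=14; [0,11) fires=2
i=2 t=19 v=5: → [10,21); WM=18
i=3 t=38 v=6: → [30,41); WM=37; [10,21) fires=9
i=4 t=36 v=2: → [30,41); WM=37
i=5 t=9 v=7: DROP (t<37-3); WM=37

1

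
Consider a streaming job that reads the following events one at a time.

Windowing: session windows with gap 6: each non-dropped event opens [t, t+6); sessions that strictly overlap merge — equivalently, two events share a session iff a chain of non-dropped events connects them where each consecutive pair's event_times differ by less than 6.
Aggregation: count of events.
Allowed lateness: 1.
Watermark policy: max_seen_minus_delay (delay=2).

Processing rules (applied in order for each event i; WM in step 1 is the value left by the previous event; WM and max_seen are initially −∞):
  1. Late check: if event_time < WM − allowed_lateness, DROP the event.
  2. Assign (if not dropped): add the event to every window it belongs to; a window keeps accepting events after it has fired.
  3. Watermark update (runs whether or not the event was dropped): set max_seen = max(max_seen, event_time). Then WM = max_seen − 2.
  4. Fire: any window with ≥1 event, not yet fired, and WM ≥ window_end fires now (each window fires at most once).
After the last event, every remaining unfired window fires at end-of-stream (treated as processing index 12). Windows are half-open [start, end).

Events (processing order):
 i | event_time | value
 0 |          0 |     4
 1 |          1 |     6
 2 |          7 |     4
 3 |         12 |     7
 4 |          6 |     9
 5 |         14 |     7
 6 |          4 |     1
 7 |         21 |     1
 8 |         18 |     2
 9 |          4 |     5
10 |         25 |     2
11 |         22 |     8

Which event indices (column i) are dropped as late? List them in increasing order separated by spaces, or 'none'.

4 6 9

i=0 t=0 v=4: → [0,6); WM=-2
i=1 t=1 v=6: → [0,7); WM=-1
i=2 t=7 v=4: → [7,13); WM=5
i=3 t=12 v=7: → [7,18); WM=10
i=4 t=6 v=9: DROP (t<10-1); WM=10
i=5 t=14 v=7: → [7,20); WM=12
i=6 t=4 v=1: DROP (t<12-1); WM=12
i=7 t=21 v=1: → [21,27); WM=19
i=8 t=18 v=2: → [7,27); WM=19
i=9 t=4 v=5: DROP (t<19-1); WM=19
i=10 t=25 v=2: → [7,31); WM=23
i=11 t=22 v=8: → [7,31); WM=23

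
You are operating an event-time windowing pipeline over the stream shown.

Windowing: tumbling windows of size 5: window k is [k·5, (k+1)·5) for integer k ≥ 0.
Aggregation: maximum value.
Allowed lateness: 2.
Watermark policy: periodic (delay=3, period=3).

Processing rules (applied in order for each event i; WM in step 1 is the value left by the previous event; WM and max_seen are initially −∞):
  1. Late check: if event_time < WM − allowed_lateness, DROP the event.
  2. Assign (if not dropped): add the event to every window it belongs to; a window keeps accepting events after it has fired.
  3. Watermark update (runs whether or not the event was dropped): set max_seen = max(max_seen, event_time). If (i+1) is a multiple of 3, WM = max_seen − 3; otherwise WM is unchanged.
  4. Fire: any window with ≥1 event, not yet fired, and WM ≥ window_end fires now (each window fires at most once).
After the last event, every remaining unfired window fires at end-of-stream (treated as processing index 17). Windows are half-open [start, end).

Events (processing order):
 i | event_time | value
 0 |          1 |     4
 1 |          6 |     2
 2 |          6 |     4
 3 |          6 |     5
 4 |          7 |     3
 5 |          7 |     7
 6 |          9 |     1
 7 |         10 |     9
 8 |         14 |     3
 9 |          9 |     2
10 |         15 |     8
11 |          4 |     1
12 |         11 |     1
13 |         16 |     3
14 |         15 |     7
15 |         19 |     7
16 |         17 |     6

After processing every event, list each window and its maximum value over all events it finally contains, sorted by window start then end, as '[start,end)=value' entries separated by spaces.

[0,5)=4 [5,10)=7 [10,15)=9 [15,20)=8

i=0 t=1 v=4: → [0,5); WM=−∞
i=1 t=6 v=2: → [5,10); WM=−∞
i=2 t=6 v=4: → [5,10); WM=3
i=3 t=6 v=5: → [5,10); WM=3
i=4 t=7 v=3: → [5,10); WM=3
i=5 t=7 v=7: → [5,10); WM=4
i=6 t=9 v=1: → [5,10); WM=4
i=7 t=10 v=9: → [10,15); WM=4
i=8 t=14 v=3: → [10,15); WM=11; [0,5) fires=4 [5,10) fires=7
i=9 t=9 v=2: → [5,10); WM=11
i=10 t=15 v=8: → [15,20); WM=11
i=11 t=4 v=1: DROP (t<11-2); WM=12
i=12 t=11 v=1: → [10,15); WM=12
i=13 t=16 v=3: → [15,20); WM=12
i=14 t=15 v=7: → [15,20); WM=13
i=15 t=19 v=7: → [15,20); WM=13
i=16 t=17 v=6: → [15,20); WM=13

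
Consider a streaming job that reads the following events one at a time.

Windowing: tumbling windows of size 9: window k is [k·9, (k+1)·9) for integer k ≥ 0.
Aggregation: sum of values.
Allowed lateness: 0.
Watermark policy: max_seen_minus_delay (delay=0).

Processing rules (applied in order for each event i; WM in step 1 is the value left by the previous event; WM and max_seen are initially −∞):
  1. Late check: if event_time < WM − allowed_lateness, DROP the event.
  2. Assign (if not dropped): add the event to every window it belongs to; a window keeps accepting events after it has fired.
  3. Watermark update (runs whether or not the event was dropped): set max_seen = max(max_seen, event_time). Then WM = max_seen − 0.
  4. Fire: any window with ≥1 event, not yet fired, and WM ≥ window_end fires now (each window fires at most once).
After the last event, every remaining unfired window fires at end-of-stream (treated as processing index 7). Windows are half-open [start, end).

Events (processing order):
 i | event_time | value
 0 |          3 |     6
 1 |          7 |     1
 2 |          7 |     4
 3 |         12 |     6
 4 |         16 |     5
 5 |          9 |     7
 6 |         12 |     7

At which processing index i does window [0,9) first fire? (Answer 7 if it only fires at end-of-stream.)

i=0 t=3 v=6: → [0,9); WM=3
i=1 t=7 v=1: → [0,9); WM=7
i=2 t=7 v=4: → [0,9); WM=7
i=3 t=12 v=6: → [9,18); WM=12; [0,9) fires=11
i=4 t=16 v=5: → [9,18); WM=16
i=5 t=9 v=7: DROP (t<16-0); WM=16
i=6 t=12 v=7: DROP (t<16-0); WM=16

3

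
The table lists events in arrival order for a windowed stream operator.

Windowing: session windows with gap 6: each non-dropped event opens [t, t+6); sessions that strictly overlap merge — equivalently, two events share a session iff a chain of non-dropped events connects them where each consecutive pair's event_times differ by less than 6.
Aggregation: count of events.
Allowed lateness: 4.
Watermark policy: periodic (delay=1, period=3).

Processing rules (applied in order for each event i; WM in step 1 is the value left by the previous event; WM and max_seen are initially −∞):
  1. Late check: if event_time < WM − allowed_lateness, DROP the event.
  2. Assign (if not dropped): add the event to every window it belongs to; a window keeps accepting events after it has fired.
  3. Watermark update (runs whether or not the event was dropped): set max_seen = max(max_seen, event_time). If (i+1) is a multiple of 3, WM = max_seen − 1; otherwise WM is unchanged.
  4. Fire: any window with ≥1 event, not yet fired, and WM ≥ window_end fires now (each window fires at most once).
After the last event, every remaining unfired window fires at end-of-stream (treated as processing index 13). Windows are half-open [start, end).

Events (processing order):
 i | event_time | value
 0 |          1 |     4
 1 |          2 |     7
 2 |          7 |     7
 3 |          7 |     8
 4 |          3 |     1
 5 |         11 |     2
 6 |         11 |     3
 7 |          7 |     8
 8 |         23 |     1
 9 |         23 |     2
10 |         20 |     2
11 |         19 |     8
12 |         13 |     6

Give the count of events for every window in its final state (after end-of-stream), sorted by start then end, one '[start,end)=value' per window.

i=0 t=1 v=4: → [1,7); WM=−∞
i=1 t=2 v=7: → [1,8); WM=−∞
i=2 t=7 v=7: → [1,13); WM=6
i=3 t=7 v=8: → [1,13); WM=6
i=4 t=3 v=1: → [1,13); WM=6
i=5 t=11 v=2: → [1,17); WM=10
i=6 t=11 v=3: → [1,17); WM=10
i=7 t=7 v=8: → [1,17); WM=10
i=8 t=23 v=1: → [23,29); WM=22
i=9 t=23 v=2: → [23,29); WM=22
i=10 t=20 v=2: → [20,29); WM=22
i=11 t=19 v=8: → [19,29); WM=22
i=12 t=13 v=6: DROP (t<22-4); WM=22

[1,17)=8 [19,29)=4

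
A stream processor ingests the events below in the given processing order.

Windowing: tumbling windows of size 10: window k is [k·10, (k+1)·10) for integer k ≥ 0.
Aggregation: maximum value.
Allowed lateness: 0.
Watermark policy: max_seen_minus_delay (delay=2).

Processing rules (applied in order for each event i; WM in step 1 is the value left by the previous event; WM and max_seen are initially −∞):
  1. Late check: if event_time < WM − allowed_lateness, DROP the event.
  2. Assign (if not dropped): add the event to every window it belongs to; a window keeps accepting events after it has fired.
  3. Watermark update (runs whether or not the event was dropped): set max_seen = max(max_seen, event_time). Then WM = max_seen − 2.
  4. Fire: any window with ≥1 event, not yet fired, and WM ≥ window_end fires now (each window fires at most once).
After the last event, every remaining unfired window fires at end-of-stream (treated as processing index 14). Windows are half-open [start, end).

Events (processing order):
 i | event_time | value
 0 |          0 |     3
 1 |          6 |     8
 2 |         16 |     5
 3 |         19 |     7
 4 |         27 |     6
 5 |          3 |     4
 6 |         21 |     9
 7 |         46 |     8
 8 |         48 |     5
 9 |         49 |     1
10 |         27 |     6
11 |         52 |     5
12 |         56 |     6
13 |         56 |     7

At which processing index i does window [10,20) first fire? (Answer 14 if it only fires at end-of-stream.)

i=0 t=0 v=3: → [0,10); WM=-2
i=1 t=6 v=8: → [0,10); WM=4
i=2 t=16 v=5: → [10,20); WM=14; [0,10) fires=8
i=3 t=19 v=7: → [10,20); WM=17
i=4 t=27 v=6: → [20,30); WM=25; [10,20) fires=7
i=5 t=3 v=4: DROP (t<25-0); WM=25
i=6 t=21 v=9: DROP (t<25-0); WM=25
i=7 t=46 v=8: → [40,50); WM=44; [20,30) fires=6
i=8 t=48 v=5: → [40,50); WM=46
i=9 t=49 v=1: → [40,50); WM=47
i=10 t=27 v=6: DROP (t<47-0); WM=47
i=11 t=52 v=5: → [50,60); WM=50; [40,50) fires=8
i=12 t=56 v=6: → [50,60); WM=54
i=13 t=56 v=7: → [50,60); WM=54

4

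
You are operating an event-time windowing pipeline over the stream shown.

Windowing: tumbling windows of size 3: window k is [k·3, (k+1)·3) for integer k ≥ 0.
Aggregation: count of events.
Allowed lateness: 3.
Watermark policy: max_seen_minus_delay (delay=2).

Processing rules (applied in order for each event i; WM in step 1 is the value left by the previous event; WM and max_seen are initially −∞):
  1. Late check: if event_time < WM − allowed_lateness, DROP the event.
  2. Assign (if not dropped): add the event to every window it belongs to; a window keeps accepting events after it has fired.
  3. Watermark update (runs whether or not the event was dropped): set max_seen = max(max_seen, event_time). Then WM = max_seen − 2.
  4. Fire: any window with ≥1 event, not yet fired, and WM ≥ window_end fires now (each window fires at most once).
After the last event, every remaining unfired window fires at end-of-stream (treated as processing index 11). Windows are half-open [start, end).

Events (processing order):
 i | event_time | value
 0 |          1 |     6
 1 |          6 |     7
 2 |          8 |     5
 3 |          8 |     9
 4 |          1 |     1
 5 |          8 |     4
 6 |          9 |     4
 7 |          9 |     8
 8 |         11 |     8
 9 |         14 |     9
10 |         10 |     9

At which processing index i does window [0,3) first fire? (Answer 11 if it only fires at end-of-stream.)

1

i=0 t=1 v=6: → [0,3); WM=-1
i=1 t=6 v=7: → [6,9); WM=4; [0,3) fires=1
i=2 t=8 v=5: → [6,9); WM=6
i=3 t=8 v=9: → [6,9); WM=6
i=4 t=1 v=1: DROP (t<6-3); WM=6
i=5 t=8 v=4: → [6,9); WM=6
i=6 t=9 v=4: → [9,12); WM=7
i=7 t=9 v=8: → [9,12); WM=7
i=8 t=11 v=8: → [9,12); WM=9; [6,9) fires=4
i=9 t=14 v=9: → [12,15); WM=12; [9,12) fires=3
i=10 t=10 v=9: → [9,12); WM=12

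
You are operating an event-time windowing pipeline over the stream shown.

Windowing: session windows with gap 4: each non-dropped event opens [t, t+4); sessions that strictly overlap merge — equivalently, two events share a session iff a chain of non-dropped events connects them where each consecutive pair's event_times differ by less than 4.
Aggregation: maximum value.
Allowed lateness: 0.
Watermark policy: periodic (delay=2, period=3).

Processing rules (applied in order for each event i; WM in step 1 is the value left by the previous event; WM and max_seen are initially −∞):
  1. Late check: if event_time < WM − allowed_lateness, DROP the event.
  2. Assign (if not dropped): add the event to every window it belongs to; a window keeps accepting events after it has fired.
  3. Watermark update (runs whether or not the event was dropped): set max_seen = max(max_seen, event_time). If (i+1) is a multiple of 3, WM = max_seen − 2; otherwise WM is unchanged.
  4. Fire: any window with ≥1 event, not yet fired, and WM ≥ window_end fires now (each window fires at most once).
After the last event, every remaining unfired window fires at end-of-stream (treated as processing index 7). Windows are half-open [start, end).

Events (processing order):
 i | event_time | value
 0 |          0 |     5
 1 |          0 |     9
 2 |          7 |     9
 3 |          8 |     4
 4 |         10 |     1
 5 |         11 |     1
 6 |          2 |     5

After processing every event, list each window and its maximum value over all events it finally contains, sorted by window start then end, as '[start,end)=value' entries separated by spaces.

i=0 t=0 v=5: → [0,4); WM=−∞
i=1 t=0 v=9: → [0,4); WM=−∞
i=2 t=7 v=9: → [7,11); WM=5
i=3 t=8 v=4: → [7,12); WM=5
i=4 t=10 v=1: → [7,14); WM=5
i=5 t=11 v=1: → [7,15); WM=9
i=6 t=2 v=5: DROP (t<9-0); WM=9

[0,4)=9 [7,15)=9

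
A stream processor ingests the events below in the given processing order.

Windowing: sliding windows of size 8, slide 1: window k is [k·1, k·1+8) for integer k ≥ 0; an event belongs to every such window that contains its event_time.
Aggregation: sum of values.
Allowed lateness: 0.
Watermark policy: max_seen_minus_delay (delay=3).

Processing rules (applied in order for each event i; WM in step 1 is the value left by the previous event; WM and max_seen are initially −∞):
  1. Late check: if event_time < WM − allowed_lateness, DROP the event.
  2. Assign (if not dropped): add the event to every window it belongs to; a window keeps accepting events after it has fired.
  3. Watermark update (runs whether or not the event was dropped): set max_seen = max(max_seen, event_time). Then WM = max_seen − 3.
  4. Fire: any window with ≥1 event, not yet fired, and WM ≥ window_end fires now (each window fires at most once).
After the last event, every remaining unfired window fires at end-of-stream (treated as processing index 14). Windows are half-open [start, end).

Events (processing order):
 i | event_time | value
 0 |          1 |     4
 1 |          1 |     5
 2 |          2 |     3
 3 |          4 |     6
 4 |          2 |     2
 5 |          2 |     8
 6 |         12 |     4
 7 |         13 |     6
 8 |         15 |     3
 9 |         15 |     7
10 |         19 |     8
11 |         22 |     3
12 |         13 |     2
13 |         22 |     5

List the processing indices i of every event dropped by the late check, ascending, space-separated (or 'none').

12

i=0 t=1 v=4: → [1,9),[0,8); WM=-2
i=1 t=1 v=5: → [1,9),[0,8); WM=-2
i=2 t=2 v=3: → [2,10),[1,9),[0,8); WM=-1
i=3 t=4 v=6: → [4,12),[3,11),[2,10),[1,9),[0,8); WM=1
i=4 t=2 v=2: → [2,10),[1,9),[0,8); WM=1
i=5 t=2 v=8: → [2,10),[1,9),[0,8); WM=1
i=6 t=12 v=4: → [12,20),[11,19),[10,18),[9,17),[8,16),[7,15),[6,14),[5,13); WM=9; [0,8) fires=28 [1,9) fires=28
i=7 t=13 v=6: → [13,21),[12,20),[11,19),[10,18),[9,17),[8,16),[7,15),[6,14); WM=10; [2,10) fires=19
i=8 t=15 v=3: → [15,23),[14,22),[13,21),[12,20),[11,19),[10,18),[9,17),[8,16); WM=12; [3,11) fires=6 [4,12) fires=6
i=9 t=15 v=7: → [15,23),[14,22),[13,21),[12,20),[11,19),[10,18),[9,17),[8,16); WM=12
i=10 t=19 v=8: → [19,27),[18,26),[17,25),[16,24),[15,23),[14,22),[13,21),[12,20); WM=16; [5,13) fires=4 [6,14) fires=10 [7,15) fires=10 [8,16) fires=20
i=11 t=22 v=3: → [22,30),[21,29),[20,28),[19,27),[18,26),[17,25),[16,24),[15,23); WM=19; [9,17) fires=20 [10,18) fires=20 [11,19) fires=20
i=12 t=13 v=2: DROP (t<19-0); WM=19
i=13 t=22 v=5: → [22,30),[21,29),[20,28),[19,27),[18,26),[17,25),[16,24),[15,23); WM=19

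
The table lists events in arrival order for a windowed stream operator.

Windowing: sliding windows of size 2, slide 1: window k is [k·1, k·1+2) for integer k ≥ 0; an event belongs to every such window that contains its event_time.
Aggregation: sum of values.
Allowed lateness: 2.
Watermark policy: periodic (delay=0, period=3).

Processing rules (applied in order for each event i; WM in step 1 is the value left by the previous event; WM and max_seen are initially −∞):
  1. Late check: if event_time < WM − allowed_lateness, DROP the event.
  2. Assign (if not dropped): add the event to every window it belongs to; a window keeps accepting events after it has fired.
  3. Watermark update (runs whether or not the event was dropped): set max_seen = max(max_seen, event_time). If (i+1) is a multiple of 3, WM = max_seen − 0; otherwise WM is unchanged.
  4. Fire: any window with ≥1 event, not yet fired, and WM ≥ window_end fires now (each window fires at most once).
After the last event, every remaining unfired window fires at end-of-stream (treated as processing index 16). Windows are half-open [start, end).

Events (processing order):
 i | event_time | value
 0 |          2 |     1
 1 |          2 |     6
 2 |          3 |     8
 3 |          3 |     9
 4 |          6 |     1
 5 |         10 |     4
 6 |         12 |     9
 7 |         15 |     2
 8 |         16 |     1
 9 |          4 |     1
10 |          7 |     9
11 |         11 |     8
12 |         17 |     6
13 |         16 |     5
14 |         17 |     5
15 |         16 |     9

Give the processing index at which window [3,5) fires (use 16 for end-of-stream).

i=0 t=2 v=1: → [2,4),[1,3); WM=−∞
i=1 t=2 v=6: → [2,4),[1,3); WM=−∞
i=2 t=3 v=8: → [3,5),[2,4); WM=3; [1,3) fires=7
i=3 t=3 v=9: → [3,5),[2,4); WM=3
i=4 t=6 v=1: → [6,8),[5,7); WM=3
i=5 t=10 v=4: → [10,12),[9,11); WM=10; [2,4) fires=24 [3,5) fires=17 [5,7) fires=1 [6,8) fires=1
i=6 t=12 v=9: → [12,14),[11,13); WM=10
i=7 t=15 v=2: → [15,17),[14,16); WM=10
i=8 t=16 v=1: → [16,18),[15,17); WM=16; [9,11) fires=4 [10,12) fires=4 [11,13) fires=9 [12,14) fires=9 [14,16) fires=2
i=9 t=4 v=1: DROP (t<16-2); WM=16
i=10 t=7 v=9: DROP (t<16-2); WM=16
i=11 t=11 v=8: DROP (t<16-2); WM=16
i=12 t=17 v=6: → [17,19),[16,18); WM=16
i=13 t=16 v=5: → [16,18),[15,17); WM=16
i=14 t=17 v=5: → [17,19),[16,18); WM=17; [15,17) fires=8
i=15 t=16 v=9: → [16,18),[15,17); WM=17

5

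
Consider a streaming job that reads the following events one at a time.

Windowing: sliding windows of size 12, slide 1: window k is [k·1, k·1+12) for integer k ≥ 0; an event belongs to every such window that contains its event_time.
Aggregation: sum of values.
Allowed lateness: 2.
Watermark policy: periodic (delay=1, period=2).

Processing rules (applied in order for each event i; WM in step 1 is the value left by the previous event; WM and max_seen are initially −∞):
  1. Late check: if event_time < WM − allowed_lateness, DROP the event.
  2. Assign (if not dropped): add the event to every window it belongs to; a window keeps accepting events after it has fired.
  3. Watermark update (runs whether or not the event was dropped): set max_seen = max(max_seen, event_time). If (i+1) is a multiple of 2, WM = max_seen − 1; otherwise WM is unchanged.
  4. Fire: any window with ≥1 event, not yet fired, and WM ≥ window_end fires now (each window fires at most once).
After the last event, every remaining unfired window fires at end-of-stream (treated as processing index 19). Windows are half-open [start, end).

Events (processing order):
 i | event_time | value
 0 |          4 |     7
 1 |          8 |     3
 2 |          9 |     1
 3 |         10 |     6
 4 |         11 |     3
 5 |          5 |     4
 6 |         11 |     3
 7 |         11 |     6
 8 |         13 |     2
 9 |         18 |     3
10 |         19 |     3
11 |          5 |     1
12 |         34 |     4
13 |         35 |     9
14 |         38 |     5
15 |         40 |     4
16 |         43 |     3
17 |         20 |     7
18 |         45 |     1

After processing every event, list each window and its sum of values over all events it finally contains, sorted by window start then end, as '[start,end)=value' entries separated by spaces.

i=0 t=4 v=7: → [4,16),[3,15),[2,14),[1,13),[0,12); WM=−∞
i=1 t=8 v=3: → [8,20),[7,19),[6,18),[5,17),[4,16),[3,15),[2,14),[1,13),[0,12); WM=7
i=2 t=9 v=1: → [9,21),[8,20),[7,19),[6,18),[5,17),[4,16),[3,15),[2,14),[1,13),[0,12); WM=7
i=3 t=10 v=6: → [10,22),[9,21),[8,20),[7,19),[6,18),[5,17),[4,16),[3,15),[2,14),[1,13),[0,12); WM=9
i=4 t=11 v=3: → [11,23),[10,22),[9,21),[8,20),[7,19),[6,18),[5,17),[4,16),[3,15),[2,14),[1,13),[0,12); WM=9
i=5 t=5 v=4: DROP (t<9-2); WM=10
i=6 t=11 v=3: → [11,23),[10,22),[9,21),[8,20),[7,19),[6,18),[5,17),[4,16),[3,15),[2,14),[1,13),[0,12); WM=10
i=7 t=11 v=6: → [11,23),[10,22),[9,21),[8,20),[7,19),[6,18),[5,17),[4,16),[3,15),[2,14),[1,13),[0,12); WM=10
i=8 t=13 v=2: → [13,25),[12,24),[11,23),[10,22),[9,21),[8,20),[7,19),[6,18),[5,17),[4,16),[3,15),[2,14); WM=10
i=9 t=18 v=3: → [18,30),[17,29),[16,28),[15,27),[14,26),[13,25),[12,24),[11,23),[10,22),[9,21),[8,20),[7,19); WM=17; [0,12) fires=29 [1,13) fires=29 [2,14) fires=31 [3,15) fires=31 [4,16) fires=31 [5,17) fires=24
i=10 t=19 v=3: → [19,31),[18,30),[17,29),[16,28),[15,27),[14,26),[13,25),[12,24),[11,23),[10,22),[9,21),[8,20); WM=17
i=11 t=5 v=1: DROP (t<17-2); WM=18; [6,18) fires=24
i=12 t=34 v=4: → [34,46),[33,45),[32,44),[31,43),[30,42),[29,41),[28,40),[27,39),[26,38),[25,37),[24,36),[23,35); WM=18
i=13 t=35 v=9: → [35,47),[34,46),[33,45),[32,44),[31,43),[30,42),[29,41),[28,40),[27,39),[26,38),[25,37),[24,36); WM=34; [7,19) fires=27 [8,20) fires=30 [9,21) fires=27 [10,22) fires=26 [11,23) fires=20 [12,24) fires=8 [13,25) fires=8 [14,26) fires=6 [15,27) fires=6 [16,28) fires=6 [17,29) fires=6 [18,30) fires=6 [19,31) fires=3
i=14 t=38 v=5: → [38,50),[37,49),[36,48),[35,47),[34,46),[33,45),[32,44),[31,43),[30,42),[29,41),[28,40),[27,39); WM=34
i=15 t=40 v=4: → [40,52),[39,51),[38,50),[37,49),[36,48),[35,47),[34,46),[33,45),[32,44),[31,43),[30,42),[29,41); WM=39; [23,35) fires=4 [24,36) fires=13 [25,37) fires=13 [26,38) fires=13 [27,39) fires=18
i=16 t=43 v=3: → [43,55),[42,54),[41,53),[40,52),[39,51),[38,50),[37,49),[36,48),[35,47),[34,46),[33,45),[32,44); WM=39
i=17 t=20 v=7: DROP (t<39-2); WM=42; [28,40) fires=18 [29,41) fires=22 [30,42) fires=22
i=18 t=45 v=1: → [45,57),[44,56),[43,55),[42,54),[41,53),[40,52),[39,51),[38,50),[37,49),[36,48),[35,47),[34,46); WM=42

[0,12)=29 [1,13)=29 [2,14)=31 [3,15)=31 [4,16)=31 [5,17)=24 [6,18)=24 [7,19)=27 [8,20)=30 [9,21)=27 [10,22)=26 [11,23)=20 [12,24)=8 [13,25)=8 [14,26)=6 [15,27)=6 [16,28)=6 [17,29)=6 [18,30)=6 [19,31)=3 [23,35)=4 [24,36)=13 [25,37)=13 [26,38)=13 [27,39)=18 [28,40)=18 [29,41)=22 [30,42)=22 [31,43)=22 [32,44)=25 [33,45)=25 [34,46)=26 [35,47)=22 [36,48)=13 [37,49)=13 [38,50)=13 [39,51)=8 [40,52)=8 [41,53)=4 [42,54)=4 [43,55)=4 [44,56)=1 [45,57)=1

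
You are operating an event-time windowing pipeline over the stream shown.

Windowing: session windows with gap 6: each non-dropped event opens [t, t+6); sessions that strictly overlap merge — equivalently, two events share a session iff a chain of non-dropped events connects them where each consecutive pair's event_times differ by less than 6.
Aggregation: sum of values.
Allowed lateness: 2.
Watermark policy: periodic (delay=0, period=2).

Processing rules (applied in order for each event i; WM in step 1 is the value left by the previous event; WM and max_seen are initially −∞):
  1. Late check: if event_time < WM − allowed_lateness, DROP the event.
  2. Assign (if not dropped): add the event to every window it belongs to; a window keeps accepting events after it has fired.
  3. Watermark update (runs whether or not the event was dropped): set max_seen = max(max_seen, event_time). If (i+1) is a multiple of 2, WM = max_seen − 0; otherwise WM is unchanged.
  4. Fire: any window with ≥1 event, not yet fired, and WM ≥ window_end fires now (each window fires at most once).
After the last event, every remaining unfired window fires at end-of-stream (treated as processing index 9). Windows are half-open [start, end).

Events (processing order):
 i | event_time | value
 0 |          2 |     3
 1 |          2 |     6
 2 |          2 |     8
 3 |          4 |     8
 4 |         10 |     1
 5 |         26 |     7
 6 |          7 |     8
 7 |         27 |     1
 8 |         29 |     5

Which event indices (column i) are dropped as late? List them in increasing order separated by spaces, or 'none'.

6

i=0 t=2 v=3: → [2,8); WM=−∞
i=1 t=2 v=6: → [2,8); WM=2
i=2 t=2 v=8: → [2,8); WM=2
i=3 t=4 v=8: → [2,10); WM=4
i=4 t=10 v=1: → [10,16); WM=4
i=5 t=26 v=7: → [26,32); WM=26
i=6 t=7 v=8: DROP (t<26-2); WM=26
i=7 t=27 v=1: → [26,33); WM=27
i=8 t=29 v=5: → [26,35); WM=27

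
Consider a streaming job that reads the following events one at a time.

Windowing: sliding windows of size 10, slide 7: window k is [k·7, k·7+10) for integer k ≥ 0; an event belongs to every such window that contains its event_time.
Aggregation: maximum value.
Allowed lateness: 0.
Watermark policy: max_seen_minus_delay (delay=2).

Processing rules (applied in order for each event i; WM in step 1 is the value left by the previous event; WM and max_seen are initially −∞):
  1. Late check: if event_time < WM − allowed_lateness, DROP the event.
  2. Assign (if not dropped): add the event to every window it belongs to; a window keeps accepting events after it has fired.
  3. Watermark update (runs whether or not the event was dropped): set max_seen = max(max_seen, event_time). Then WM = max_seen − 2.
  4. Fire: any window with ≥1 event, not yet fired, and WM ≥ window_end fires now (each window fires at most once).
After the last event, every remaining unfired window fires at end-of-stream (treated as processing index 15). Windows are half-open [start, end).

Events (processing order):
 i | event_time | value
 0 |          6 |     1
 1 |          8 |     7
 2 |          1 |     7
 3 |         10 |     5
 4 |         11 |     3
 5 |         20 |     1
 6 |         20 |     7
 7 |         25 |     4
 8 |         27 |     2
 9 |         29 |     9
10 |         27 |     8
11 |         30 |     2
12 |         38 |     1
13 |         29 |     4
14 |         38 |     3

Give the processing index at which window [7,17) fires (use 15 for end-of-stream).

i=0 t=6 v=1: → [0,10); WM=4
i=1 t=8 v=7: → [7,17),[0,10); WM=6
i=2 t=1 v=7: DROP (t<6-0); WM=6
i=3 t=10 v=5: → [7,17); WM=8
i=4 t=11 v=3: → [7,17); WM=9
i=5 t=20 v=1: → [14,24); WM=18; [0,10) fires=7 [7,17) fires=7
i=6 t=20 v=7: → [14,24); WM=18
i=7 t=25 v=4: → [21,31); WM=23
i=8 t=27 v=2: → [21,31); WM=25; [14,24) fires=7
i=9 t=29 v=9: → [28,38),[21,31); WM=27
i=10 t=27 v=8: → [21,31); WM=27
i=11 t=30 v=2: → [28,38),[21,31); WM=28
i=12 t=38 v=1: → [35,45); WM=36; [21,31) fires=9
i=13 t=29 v=4: DROP (t<36-0); WM=36
i=14 t=38 v=3: → [35,45); WM=36

5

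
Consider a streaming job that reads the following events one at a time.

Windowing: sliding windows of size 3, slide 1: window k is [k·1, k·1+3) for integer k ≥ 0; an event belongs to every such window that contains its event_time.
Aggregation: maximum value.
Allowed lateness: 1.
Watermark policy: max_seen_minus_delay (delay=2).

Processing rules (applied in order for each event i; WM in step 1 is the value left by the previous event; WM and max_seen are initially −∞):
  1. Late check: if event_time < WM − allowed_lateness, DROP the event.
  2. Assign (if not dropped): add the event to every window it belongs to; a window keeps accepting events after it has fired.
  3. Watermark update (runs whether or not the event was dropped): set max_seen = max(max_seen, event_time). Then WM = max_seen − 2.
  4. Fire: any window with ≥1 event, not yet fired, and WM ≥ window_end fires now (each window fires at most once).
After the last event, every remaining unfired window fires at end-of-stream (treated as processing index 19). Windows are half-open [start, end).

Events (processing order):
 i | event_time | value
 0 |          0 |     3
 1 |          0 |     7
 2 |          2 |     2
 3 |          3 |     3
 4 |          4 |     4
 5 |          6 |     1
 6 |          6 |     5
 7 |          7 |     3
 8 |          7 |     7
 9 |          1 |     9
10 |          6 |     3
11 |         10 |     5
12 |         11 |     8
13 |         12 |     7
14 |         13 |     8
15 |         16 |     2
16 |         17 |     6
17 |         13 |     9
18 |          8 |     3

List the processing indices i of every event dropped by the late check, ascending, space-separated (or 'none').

9 17 18

i=0 t=0 v=3: → [0,3); WM=-2
i=1 t=0 v=7: → [0,3); WM=-2
i=2 t=2 v=2: → [2,5),[1,4),[0,3); WM=0
i=3 t=3 v=3: → [3,6),[2,5),[1,4); WM=1
i=4 t=4 v=4: → [4,7),[3,6),[2,5); WM=2
i=5 t=6 v=1: → [6,9),[5,8),[4,7); WM=4; [0,3) fires=7 [1,4) fires=3
i=6 t=6 v=5: → [6,9),[5,8),[4,7); WM=4
i=7 t=7 v=3: → [7,10),[6,9),[5,8); WM=5; [2,5) fires=4
i=8 t=7 v=7: → [7,10),[6,9),[5,8); WM=5
i=9 t=1 v=9: DROP (t<5-1); WM=5
i=10 t=6 v=3: → [6,9),[5,8),[4,7); WM=5
i=11 t=10 v=5: → [10,13),[9,12),[8,11); WM=8; [3,6) fires=4 [4,7) fires=5 [5,8) fires=7
i=12 t=11 v=8: → [11,14),[10,13),[9,12); WM=9; [6,9) fires=7
i=13 t=12 v=7: → [12,15),[11,14),[10,13); WM=10; [7,10) fires=7
i=14 t=13 v=8: → [13,16),[12,15),[11,14); WM=11; [8,11) fires=5
i=15 t=16 v=2: → [16,19),[15,18),[14,17); WM=14; [9,12) fires=8 [10,13) fires=8 [11,14) fires=8
i=16 t=17 v=6: → [17,20),[16,19),[15,18); WM=15; [12,15) fires=8
i=17 t=13 v=9: DROP (t<15-1); WM=15
i=18 t=8 v=3: DROP (t<15-1); WM=15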